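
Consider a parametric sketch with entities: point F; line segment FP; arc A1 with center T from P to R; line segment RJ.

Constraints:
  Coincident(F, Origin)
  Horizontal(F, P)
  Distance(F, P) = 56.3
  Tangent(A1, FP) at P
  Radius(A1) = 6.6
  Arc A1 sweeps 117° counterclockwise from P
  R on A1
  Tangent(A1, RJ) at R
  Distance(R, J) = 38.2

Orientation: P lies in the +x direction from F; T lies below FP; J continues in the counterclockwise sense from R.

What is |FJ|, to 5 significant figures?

80.595

On A1, P sits at bearing 90° from T; a 117° counterclockwise sweep puts R at bearing 207°, so R = T + 6.6·(cos 207°, sin 207°) = (50.419, -9.5963). Tangency of A1 to RJ means the radius TR is perpendicular to RJ, so RJ runs along (−sin 207°, cos 207°); with |RJ| = 38.2, J = (67.762, -43.633). Then |FJ| = |J − F| = 80.595.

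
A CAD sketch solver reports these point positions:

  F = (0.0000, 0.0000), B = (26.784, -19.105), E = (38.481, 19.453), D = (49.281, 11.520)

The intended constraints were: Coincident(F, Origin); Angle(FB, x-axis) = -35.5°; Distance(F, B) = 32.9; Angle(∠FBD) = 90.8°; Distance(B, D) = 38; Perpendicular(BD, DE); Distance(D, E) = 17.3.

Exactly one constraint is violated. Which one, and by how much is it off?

Distance(D, E) = 17.3 — off by 3.90.

F = (0.00, 0.00) ✓; FB at -35.50° ✓; |FB| = 32.90 ✓; ∠FBD = 90.80° ✓; |BD| = 38.00 ✓; ∠(BD, DE) = 90.00° ✓; |DE| = 13.40 ✗.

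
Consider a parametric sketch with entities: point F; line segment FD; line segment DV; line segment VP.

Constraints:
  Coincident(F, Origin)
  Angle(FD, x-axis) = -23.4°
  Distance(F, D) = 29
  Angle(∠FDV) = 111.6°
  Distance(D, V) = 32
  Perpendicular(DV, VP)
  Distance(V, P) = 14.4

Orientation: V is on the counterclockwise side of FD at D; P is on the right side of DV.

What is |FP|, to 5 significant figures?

59.432

F is at the origin; FD runs at -23.4° with length 29.0, so D = 29.0·(cos -23.4°, sin -23.4°) = (26.615, -11.517). ∠FDV = 111.6°, so DV runs at -23.4° + (180° − 111.6°) = 45.000° from the x-axis; with |DV| = 32.0, V = D + 32.0·(cos 45.000°, sin 45.000°) = (49.242, 11.110). DV ⟂ VP; with |VP| = 14.4 on the right of DV, P = V + 14.4·(0.70711, -0.70711) = (59.425, 0.92779). Then |FP| = |P − F| = 59.432.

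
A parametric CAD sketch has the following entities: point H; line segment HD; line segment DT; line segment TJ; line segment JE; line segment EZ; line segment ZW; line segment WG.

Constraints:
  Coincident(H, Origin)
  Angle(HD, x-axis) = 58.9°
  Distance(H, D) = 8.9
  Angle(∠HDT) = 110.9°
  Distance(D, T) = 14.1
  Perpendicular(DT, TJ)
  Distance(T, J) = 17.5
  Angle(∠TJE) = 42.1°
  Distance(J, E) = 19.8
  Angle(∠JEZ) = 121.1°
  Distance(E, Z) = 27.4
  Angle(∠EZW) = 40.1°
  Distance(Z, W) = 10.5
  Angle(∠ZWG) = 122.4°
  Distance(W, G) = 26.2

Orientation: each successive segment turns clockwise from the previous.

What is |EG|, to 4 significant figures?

5.729

∠EZW = 40.1° gives ZW at -76.90° from the x-axis; with |ZW| = 10.5, W = (19.73, 18.90). ∠ZWG = 122.4° gives WG at -134.5° from the x-axis; with |WG| = 26.2, G = (1.368, 0.2098). Then |EG| = |G − E| = 5.729.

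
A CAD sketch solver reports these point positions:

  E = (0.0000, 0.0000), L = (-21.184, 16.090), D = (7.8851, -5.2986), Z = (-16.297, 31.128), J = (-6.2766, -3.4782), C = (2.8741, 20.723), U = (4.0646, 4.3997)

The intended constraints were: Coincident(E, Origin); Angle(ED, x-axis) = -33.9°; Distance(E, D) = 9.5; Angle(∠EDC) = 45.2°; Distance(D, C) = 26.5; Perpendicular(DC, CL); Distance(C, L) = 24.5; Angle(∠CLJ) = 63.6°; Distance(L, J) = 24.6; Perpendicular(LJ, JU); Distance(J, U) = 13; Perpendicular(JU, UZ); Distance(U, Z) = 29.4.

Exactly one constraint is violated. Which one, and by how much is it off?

Distance(U, Z) = 29.4 — off by 4.20.

E = (0.00, 0.00) ✓; ED at -33.90° ✓; |ED| = 9.500 ✓; ∠EDC = 45.20° ✓; |DC| = 26.50 ✓; ∠(DC, CL) = 90.00° ✓; |CL| = 24.50 ✓; ∠CLJ = 63.60° ✓; |LJ| = 24.60 ✓; ∠(LJ, JU) = 90.00° ✓; |JU| = 13.00 ✓; ∠(JU, UZ) = 90.00° ✓; |UZ| = 33.60 ✗.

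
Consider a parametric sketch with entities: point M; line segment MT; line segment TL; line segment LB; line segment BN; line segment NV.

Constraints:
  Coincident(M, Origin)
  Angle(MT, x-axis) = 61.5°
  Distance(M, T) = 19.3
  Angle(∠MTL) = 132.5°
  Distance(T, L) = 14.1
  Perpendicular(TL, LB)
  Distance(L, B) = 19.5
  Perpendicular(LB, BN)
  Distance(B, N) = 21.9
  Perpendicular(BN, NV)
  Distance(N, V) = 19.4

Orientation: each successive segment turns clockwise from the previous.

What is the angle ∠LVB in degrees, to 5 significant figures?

41.798°

The perpendicularity gives BN at right angles to LB, so BN runs at -166.00°; with |BN| = 21.9, N = (6.3583, -3.8466). BN ⟂ NV, so NV runs at 104.00°; with |NV| = 19.4, V = (1.6650, 14.977). Then cos ∠LVB = VL·VB / (|VL||VB|), giving 41.798°.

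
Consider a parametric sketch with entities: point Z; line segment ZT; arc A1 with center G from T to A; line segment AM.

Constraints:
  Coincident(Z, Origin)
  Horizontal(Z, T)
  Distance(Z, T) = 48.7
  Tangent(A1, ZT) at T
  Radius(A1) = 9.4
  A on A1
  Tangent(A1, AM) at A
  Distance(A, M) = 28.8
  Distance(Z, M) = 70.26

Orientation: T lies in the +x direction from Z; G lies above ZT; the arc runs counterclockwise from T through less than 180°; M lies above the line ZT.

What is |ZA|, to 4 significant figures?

58.79

Checks: ∠(GT, TZ) = 90.00° ✓; |GT| = 9.400 ✓; |GA| = 9.400 ✓; ∠(GA, AM) = 90.00° ✓; |AM| = 28.80 ✓; |ZM| = 70.26 ✓.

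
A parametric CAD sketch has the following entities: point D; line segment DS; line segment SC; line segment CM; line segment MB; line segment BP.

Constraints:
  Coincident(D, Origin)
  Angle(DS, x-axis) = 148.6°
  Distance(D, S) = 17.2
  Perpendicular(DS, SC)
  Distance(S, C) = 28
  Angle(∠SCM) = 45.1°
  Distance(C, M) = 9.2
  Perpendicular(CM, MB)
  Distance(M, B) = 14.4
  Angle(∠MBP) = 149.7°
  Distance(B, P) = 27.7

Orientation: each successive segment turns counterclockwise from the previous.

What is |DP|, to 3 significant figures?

47.8

D is at the origin; DS runs at 148.6° with length 17.2, so S = (-14.7, 8.96). DS is perpendicular to SC, so SC runs at -121°; with |SC| = 28.0, C = (-29.3, -14.9). ∠SCM = 45.1° gives CM at 13.5° from the x-axis; with |CM| = 9.2, M = (-20.3, -12.8). CM ⟂ MB, so MB runs at 104°; with |MB| = 14.4, B = (-23.7, 1.21). ∠MBP = 149.7° gives BP at 134° from the x-axis; with |BP| = 27.7, P = (-42.9, 21.2). Then |DP| = |P − D| = 47.8.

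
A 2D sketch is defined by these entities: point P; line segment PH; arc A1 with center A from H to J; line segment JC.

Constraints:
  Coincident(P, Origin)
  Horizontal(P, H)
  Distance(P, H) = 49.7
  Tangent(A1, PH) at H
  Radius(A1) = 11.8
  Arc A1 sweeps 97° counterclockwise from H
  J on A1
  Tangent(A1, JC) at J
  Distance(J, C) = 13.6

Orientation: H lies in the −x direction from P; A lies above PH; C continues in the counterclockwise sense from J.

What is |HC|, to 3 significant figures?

28.6

P is at the origin; PH is horizontal with |PH| = 49.7 and H on the −x side, so H = (-49.7, 0.00). A1 meets PH tangentially, so AH is at right angles to PH, so A = H + (0, 11.8) = (-49.7, 11.8). On A1, H sits at bearing -90° from A; a 97° counterclockwise sweep puts J at bearing 7°, so J = A + 11.8·(cos 7°, sin 7°) = (-38.0, 13.2). Tangency of A1 to JC means the radius AJ is perpendicular to JC, so JC runs along (−sin 7°, cos 7°); with |JC| = 13.6, C = (-39.6, 26.7). Then |HC| = |C − H| = 28.6.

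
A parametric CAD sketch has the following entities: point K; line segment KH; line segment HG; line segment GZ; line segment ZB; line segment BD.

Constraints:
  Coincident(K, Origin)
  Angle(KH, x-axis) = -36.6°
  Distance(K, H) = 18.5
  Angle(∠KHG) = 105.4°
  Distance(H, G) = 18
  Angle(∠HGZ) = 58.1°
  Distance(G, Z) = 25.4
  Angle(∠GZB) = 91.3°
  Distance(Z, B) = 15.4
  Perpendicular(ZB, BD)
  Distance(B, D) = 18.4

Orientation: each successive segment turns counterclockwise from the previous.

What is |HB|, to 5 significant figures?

16.238

K is at the origin; KH runs at -36.6° with length 18.5, so H = (14.852, -11.030). ∠KHG = 105.4° gives HG at 38.000° from the x-axis; with |HG| = 18.0, G = (29.036, 0.051746). ∠HGZ = 58.1° gives GZ at 159.90° from the x-axis; with |GZ| = 25.4, Z = (5.1833, 8.7807). ∠GZB = 91.3° gives ZB at -111.40° from the x-axis; with |ZB| = 15.4, B = (-0.43578, -5.5576). Then |HB| = |B − H| = 16.238.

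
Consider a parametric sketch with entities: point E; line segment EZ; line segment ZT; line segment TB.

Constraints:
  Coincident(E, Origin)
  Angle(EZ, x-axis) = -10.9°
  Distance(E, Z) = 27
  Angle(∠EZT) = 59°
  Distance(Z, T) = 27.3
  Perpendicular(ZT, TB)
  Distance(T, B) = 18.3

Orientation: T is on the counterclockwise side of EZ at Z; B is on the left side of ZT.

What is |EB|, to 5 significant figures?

14.243

E is at the origin; EZ runs at -10.9° with length 27.0, so Z = 27.0·(cos -10.9°, sin -10.9°) = (26.513, -5.1056). ∠EZT = 59.0°, so ZT runs at -10.9° + (180° − 59.0°) = 110.10° from the x-axis; with |ZT| = 27.3, T = Z + 27.3·(cos 110.10°, sin 110.10°) = (17.131, 20.532). ZT ⟂ TB; with |TB| = 18.3 on the left of ZT, B = T + 18.3·(-0.93909, -0.34366) = (-0.054449, 14.243). Then |EB| = |B − E| = 14.243.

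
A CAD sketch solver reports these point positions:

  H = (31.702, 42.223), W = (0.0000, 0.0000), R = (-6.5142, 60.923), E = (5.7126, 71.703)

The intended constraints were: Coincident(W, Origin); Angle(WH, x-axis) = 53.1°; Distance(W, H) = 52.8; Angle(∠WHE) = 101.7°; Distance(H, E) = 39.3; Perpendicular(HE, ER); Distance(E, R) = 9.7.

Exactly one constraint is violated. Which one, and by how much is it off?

Distance(E, R) = 9.7 — off by 6.60.

W = (0.00, 0.00) ✓; WH at 53.10° ✓; |WH| = 52.80 ✓; ∠WHE = 101.7° ✓; |HE| = 39.30 ✓; ∠(HE, ER) = 90.00° ✓; |ER| = 16.30 ✗.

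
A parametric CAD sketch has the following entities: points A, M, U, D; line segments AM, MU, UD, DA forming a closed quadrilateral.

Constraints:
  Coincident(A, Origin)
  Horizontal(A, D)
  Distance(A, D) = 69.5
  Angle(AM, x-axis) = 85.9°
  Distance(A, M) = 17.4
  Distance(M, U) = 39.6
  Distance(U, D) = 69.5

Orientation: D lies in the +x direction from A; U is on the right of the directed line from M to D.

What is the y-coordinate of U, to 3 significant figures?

-22.2

A is at the origin; A and D share the same y with |AD| = 69.5 and D in +x, so D = (69.5, 0). AM runs at 85.9° with |AM| = 17.4, so M = (1.24, 17.4). U is determined by |MU| = 39.6 and |UD| = 69.5 together: it lies at the intersection of circle(M, 39.6) and circle(D, 69.5). With |MD| = 70.4, the foot of the radical line on MD is 12.1 from M and the perpendicular offset is √(39.6² − 12.1²) = 37.7. Taking the right-of-MD solution: U = (3.63, -22.2).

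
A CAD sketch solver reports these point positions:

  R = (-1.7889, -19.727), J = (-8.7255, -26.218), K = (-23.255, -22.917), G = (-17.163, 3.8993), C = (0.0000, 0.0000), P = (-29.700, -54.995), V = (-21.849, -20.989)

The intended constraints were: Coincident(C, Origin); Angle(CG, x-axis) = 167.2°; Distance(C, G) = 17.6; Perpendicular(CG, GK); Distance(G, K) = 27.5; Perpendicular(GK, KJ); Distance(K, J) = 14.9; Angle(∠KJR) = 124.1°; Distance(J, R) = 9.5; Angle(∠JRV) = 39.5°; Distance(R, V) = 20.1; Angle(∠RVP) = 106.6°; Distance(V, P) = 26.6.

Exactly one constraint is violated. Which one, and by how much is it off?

Distance(V, P) = 26.6 — off by 8.30.

C = (0.00, 0.00) ✓; CG at 167.2° ✓; |CG| = 17.60 ✓; ∠(CG, GK) = 90.00° ✓; |GK| = 27.50 ✓; ∠(GK, KJ) = 90.00° ✓; |KJ| = 14.90 ✓; ∠KJR = 124.1° ✓; |JR| = 9.500 ✓; ∠JRV = 39.50° ✓; |RV| = 20.10 ✓; ∠RVP = 106.6° ✓; |VP| = 34.90 ✗.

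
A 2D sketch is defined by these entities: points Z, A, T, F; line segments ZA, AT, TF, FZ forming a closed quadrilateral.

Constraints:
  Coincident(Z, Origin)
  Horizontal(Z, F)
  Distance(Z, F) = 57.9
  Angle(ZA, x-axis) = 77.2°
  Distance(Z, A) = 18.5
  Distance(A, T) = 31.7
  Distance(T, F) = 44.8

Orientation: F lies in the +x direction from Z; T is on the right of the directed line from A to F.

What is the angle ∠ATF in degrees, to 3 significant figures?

94.2°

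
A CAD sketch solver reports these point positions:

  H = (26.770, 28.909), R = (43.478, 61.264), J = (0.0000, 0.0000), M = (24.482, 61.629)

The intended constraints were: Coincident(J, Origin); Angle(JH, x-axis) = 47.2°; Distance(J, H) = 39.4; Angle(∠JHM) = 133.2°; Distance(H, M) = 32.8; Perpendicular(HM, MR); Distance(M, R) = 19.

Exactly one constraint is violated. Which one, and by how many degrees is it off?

Perpendicular(HM, MR) — off by 5.10°.

J = (0.00, 0.00) ✓; JH at 47.20° ✓; |JH| = 39.40 ✓; ∠JHM = 133.2° ✓; |HM| = 32.80 ✓; ∠(HM, MR) = 95.10° ✗; |MR| = 19.00 ✓.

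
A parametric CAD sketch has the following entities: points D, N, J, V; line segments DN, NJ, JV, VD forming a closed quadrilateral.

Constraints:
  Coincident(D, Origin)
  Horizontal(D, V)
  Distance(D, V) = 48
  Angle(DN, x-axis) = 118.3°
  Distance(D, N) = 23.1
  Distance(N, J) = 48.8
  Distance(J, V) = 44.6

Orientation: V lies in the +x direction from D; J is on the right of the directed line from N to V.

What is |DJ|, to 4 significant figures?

25.75

Checks: |NJ| = 48.80 ✓; |JV| = 44.60 ✓.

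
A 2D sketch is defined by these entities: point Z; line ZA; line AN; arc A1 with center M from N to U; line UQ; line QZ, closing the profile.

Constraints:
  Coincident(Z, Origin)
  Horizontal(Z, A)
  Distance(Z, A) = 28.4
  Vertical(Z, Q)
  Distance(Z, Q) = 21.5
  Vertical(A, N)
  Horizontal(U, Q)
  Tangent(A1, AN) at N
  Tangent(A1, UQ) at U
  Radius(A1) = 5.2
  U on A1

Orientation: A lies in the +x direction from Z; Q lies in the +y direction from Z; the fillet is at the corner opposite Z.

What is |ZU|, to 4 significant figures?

31.63

The virtual corner opposite Z is at (28.40, 21.50). Tangency of A1 to AN means the radius MN is perpendicular to AN and the tangent condition forces MU to be normal to UQ, with radius 5.2, so the center M sits 5.2 in from both sides at M = (23.20, 16.30). That places the tangent points at N = (28.40, 16.30) on AN and U = (23.20, 21.50) on UQ. Then |ZU| = |U − Z| = 31.63.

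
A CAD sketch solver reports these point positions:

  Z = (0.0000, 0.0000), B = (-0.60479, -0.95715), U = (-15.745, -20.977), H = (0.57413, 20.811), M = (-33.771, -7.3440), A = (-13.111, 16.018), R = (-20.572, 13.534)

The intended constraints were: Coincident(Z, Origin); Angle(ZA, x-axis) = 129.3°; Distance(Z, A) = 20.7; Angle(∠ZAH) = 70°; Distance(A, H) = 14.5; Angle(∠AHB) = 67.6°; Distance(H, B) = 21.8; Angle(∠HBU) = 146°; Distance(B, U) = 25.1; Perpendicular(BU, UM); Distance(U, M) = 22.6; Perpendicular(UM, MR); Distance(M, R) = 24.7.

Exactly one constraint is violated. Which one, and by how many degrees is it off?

Perpendicular(UM, MR) — off by 4.80°.

Z = (0.00, 0.00) ✓; ZA at 129.3° ✓; |ZA| = 20.70 ✓; ∠ZAH = 70.00° ✓; |AH| = 14.50 ✓; ∠AHB = 67.60° ✓; |HB| = 21.80 ✓; ∠HBU = 146.0° ✓; |BU| = 25.10 ✓; ∠(BU, UM) = 90.00° ✓; |UM| = 22.60 ✓; ∠(UM, MR) = 85.20° ✗; |MR| = 24.70 ✓.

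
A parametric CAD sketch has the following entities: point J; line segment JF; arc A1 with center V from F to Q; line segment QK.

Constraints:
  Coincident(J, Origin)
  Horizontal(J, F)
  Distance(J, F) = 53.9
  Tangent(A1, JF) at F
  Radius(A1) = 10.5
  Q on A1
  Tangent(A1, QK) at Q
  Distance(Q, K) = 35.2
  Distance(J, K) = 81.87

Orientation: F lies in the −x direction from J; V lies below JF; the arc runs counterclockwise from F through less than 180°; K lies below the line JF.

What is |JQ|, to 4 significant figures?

64.94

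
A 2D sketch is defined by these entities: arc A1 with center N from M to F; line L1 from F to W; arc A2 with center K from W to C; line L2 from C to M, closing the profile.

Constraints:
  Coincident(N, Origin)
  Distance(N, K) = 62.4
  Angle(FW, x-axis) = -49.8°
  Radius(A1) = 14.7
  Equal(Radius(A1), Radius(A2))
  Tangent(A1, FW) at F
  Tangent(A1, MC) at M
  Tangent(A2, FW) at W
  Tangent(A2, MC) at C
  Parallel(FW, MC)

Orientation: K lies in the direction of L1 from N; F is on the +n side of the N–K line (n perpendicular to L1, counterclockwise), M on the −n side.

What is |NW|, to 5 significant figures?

64.108

The slot axis is L1's direction at -49.8°, so u = (cos -49.8°, sin -49.8°) = (0.64546, -0.76380) and n = (−sin -49.8°, cos -49.8°) = (0.76380, 0.64546). N is at the origin and K lies 62.4 along u from N, so K = 62.4·u = (40.277, -47.661). Tangency of A1 to both parallel lines with radius 14.7 puts F and M at N ± 14.7·n: F = (11.228, 9.4882), M = (-11.228, -9.4882). Equal radii place W and C the same way about K: W = K + 14.7·n = (51.504, -38.173), C = K − 14.7·n = (29.049, -57.149). Then |NW| = |W − N| = 64.108.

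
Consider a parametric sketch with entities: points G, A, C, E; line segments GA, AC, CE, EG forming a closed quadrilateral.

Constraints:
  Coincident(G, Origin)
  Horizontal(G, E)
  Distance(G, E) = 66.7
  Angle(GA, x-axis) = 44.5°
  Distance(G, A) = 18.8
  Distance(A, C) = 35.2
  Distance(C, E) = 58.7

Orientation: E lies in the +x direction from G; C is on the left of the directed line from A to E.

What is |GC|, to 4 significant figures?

53.29

G is at the origin; G and E share the same y with |GE| = 66.7 and E in +x, so E = (66.7, 0). GA runs at 44.5° with |GA| = 18.8, so A = (13.41, 13.18). C is determined by |AC| = 35.2 and |CE| = 58.7 together: it lies at the intersection of circle(A, 35.2) and circle(E, 58.7). With |AE| = 54.90, the foot of the radical line on AE is 7.349 from A and the perpendicular offset is √(35.2² − 7.349²) = 34.42. Taking the left-of-AE solution: C = (28.81, 44.83).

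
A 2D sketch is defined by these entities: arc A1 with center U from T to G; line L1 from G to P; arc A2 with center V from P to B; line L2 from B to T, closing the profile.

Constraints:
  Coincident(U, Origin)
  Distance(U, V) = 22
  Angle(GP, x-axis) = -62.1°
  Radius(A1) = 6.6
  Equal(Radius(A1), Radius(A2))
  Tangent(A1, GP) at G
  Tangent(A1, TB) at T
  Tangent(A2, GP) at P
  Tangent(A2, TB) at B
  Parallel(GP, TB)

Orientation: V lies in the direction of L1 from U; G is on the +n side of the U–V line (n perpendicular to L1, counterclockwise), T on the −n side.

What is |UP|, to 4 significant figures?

22.97

Tangency of A1 to both parallel lines with radius 6.6 puts G and T at U ± 6.6·n: G = (5.833, 3.088), T = (-5.833, -3.088). Equal radii place P and B the same way about V: P = V + 6.6·n = (16.13, -16.35), B = V − 6.6·n = (4.462, -22.53). Then |UP| = |P − U| = 22.97.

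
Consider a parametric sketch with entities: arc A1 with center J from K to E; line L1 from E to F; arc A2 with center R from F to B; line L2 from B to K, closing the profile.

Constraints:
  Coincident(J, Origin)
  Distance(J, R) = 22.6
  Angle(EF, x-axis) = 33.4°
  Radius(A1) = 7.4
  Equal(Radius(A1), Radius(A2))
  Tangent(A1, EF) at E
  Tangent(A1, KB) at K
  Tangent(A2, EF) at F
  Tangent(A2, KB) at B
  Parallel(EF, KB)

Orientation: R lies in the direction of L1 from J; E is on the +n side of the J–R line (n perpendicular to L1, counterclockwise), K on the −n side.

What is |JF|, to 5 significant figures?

23.781

The slot axis is L1's direction at 33.4°, so u = (cos 33.4°, sin 33.4°) = (0.83485, 0.55048) and n = (−sin 33.4°, cos 33.4°) = (-0.55048, 0.83485). J is at the origin and R lies 22.6 along u from J, so R = 22.6·u = (18.868, 12.441). Tangency of A1 to both parallel lines with radius 7.4 puts E and K at J ± 7.4·n: E = (-4.0736, 6.1779), K = (4.0736, -6.1779). Equal radii place F and B the same way about R: F = R + 7.4·n = (14.794, 18.619), B = R − 7.4·n = (22.941, 6.2630). Then |JF| = |F − J| = 23.781.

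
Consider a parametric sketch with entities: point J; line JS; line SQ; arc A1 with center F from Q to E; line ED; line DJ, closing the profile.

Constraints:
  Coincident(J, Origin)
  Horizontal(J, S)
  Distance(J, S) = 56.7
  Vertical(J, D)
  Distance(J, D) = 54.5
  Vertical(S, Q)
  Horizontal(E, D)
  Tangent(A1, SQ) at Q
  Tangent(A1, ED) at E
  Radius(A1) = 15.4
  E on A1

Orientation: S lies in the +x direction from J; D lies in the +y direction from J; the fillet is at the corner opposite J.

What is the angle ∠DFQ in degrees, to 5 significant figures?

159.55°

J is at the origin; J and S share the same y with |JS| = 56.7 and S on the +x side, so S = (56.700, 0.0000). J and D share the same x with |JD| = 54.5 and D on the +y side, so D = (0.0000, 54.500). The virtual corner opposite J is at (56.700, 54.500). A1 meets SQ tangentially, so FQ is at right angles to SQ and the tangent condition forces FE to be normal to ED, with radius 15.4, so the center F sits 15.4 in from both sides at F = (41.300, 39.100). That places the tangent points at Q = (56.700, 39.100) on SQ and E = (41.300, 54.500) on ED. Then cos ∠DFQ = FD·FQ / (|FD||FQ|), giving 159.55°.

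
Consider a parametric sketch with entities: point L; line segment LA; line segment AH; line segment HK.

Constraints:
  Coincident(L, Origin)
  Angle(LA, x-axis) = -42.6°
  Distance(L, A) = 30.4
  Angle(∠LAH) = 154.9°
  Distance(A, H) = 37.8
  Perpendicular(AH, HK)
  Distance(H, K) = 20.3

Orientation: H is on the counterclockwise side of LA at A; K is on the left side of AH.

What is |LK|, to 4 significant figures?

65.75

∠LAH = 154.9°, so AH runs at -42.6° + (180° − 154.9°) = -17.50° from the x-axis; with |AH| = 37.8, H = A + 37.8·(cos -17.50°, sin -17.50°) = (58.43, -31.94). AH is perpendicular to HK; with |HK| = 20.3 on the left of AH, K = H + 20.3·(0.3007, 0.9537) = (64.53, -12.58). Then |LK| = |K − L| = 65.75.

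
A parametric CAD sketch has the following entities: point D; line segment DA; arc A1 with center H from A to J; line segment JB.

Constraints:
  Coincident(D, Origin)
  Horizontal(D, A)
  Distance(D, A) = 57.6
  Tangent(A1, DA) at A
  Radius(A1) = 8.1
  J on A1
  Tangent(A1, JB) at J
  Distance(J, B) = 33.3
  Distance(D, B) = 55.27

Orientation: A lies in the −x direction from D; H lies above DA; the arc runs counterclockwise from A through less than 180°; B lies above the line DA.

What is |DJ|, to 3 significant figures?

50.2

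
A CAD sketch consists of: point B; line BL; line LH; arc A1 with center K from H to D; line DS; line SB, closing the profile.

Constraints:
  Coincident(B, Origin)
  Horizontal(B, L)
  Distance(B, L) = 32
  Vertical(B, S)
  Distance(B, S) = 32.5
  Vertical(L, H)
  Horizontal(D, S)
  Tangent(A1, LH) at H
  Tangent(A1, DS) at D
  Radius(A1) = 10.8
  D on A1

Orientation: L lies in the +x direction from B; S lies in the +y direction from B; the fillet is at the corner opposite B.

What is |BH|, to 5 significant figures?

38.664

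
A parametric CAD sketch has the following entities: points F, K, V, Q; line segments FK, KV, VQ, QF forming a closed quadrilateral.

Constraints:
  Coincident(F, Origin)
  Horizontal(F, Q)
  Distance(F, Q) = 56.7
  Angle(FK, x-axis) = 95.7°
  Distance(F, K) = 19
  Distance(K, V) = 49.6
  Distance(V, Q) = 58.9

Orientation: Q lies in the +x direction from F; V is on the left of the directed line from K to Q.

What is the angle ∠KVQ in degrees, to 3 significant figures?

68.5°

Checks: |KV| = 49.60 ✓; |VQ| = 58.90 ✓.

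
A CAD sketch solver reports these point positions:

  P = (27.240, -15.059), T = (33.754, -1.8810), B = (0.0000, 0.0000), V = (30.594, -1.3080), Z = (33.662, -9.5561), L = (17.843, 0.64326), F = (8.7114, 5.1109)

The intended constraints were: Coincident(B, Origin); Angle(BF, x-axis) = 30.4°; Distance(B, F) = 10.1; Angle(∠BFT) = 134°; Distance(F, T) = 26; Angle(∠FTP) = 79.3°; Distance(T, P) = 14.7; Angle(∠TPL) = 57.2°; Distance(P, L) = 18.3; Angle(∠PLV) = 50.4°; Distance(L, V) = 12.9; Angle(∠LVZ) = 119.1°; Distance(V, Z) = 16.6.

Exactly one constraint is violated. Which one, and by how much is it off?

Distance(V, Z) = 16.6 — off by 7.80.

B = (0.00, 0.00) ✓; BF at 30.40° ✓; |BF| = 10.10 ✓; ∠BFT = 134.0° ✓; |FT| = 26.00 ✓; ∠FTP = 79.30° ✓; |TP| = 14.70 ✓; ∠TPL = 57.20° ✓; |PL| = 18.30 ✓; ∠PLV = 50.40° ✓; |LV| = 12.90 ✓; ∠LVZ = 119.1° ✓; |VZ| = 8.800 ✗.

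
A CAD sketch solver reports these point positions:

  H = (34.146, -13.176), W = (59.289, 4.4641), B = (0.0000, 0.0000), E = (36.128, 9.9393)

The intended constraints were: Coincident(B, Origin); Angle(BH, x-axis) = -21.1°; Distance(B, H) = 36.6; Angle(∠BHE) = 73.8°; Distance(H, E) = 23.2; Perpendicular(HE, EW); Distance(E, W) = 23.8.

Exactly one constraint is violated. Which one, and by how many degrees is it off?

Perpendicular(HE, EW) — off by 8.40°.

B = (0.00, 0.00) ✓; BH at -21.10° ✓; |BH| = 36.60 ✓; ∠BHE = 73.80° ✓; |HE| = 23.20 ✓; ∠(HE, EW) = 98.40° ✗; |EW| = 23.80 ✓.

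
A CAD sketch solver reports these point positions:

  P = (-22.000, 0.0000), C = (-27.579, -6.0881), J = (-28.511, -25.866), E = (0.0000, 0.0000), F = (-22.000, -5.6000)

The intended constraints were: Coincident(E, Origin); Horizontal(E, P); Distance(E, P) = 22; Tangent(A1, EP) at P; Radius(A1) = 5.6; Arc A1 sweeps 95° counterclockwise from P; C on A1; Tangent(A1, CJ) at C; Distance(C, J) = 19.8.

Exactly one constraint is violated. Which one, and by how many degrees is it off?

Tangent(A1, CJ) at C — off by 7.70°.

E = (0.00, 0.00) ✓; E.y = 0.00, P.y = 0.00 ✓; |EP| = 22.00 ✓; ∠(FP, PE) = 90.00° ✓; |FP| = 5.600 ✓; bearing(F→C) − bearing(F→P) = 95.00° ✓; |FC| = 5.600 ✓; ∠(FC, CJ) = 97.70° ✗; |CJ| = 19.80 ✓.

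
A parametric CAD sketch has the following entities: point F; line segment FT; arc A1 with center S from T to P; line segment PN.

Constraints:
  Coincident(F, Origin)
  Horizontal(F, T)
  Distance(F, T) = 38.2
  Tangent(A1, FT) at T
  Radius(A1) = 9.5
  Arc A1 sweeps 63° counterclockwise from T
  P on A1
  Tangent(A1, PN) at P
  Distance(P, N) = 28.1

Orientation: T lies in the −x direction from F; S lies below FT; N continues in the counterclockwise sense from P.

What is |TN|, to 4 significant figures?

36.93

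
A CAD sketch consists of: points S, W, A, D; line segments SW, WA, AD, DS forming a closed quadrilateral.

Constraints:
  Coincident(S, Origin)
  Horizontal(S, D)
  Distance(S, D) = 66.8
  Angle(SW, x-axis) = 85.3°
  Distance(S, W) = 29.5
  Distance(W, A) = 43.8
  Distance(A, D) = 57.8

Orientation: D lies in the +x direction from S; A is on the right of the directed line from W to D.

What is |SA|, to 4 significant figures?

17.28

S is at the origin; SD is horizontal with |SD| = 66.8 and D in +x, so D = (66.8, 0). SW runs at 85.3° with |SW| = 29.5, so W = (2.417, 29.40). A is determined by |WA| = 43.8 and |AD| = 57.8 together: it lies at the intersection of circle(W, 43.8) and circle(D, 57.8). With |WD| = 70.78, the foot of the radical line on WD is 25.34 from W and the perpendicular offset is √(43.8² − 25.34²) = 35.73. Taking the right-of-WD solution: A = (10.63, -13.62).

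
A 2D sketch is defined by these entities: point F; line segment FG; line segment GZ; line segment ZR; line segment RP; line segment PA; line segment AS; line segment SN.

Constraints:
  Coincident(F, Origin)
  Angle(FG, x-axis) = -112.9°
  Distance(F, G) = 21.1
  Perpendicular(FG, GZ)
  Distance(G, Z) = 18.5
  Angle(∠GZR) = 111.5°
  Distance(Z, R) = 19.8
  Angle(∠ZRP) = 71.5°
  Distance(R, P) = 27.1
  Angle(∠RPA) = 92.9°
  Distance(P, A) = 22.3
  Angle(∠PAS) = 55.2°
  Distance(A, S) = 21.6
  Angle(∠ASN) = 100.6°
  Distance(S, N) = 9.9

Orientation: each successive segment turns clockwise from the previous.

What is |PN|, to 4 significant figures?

13.71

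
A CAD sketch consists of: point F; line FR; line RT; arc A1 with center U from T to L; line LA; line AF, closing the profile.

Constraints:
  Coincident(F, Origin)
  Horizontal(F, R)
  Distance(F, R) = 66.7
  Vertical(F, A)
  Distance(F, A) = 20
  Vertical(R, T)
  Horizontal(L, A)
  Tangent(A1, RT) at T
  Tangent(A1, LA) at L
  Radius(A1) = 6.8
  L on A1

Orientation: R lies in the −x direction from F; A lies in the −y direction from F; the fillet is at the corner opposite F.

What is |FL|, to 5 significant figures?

63.151

The virtual corner opposite F is at (-66.700, -20.000). A1 meets RT tangentially, so UT is at right angles to RT and the tangent condition forces UL to be normal to LA, with radius 6.8, so the center U sits 6.8 in from both sides at U = (-59.900, -13.200). That places the tangent points at T = (-66.700, -13.200) on RT and L = (-59.900, -20.000) on LA. Then |FL| = |L − F| = 63.151.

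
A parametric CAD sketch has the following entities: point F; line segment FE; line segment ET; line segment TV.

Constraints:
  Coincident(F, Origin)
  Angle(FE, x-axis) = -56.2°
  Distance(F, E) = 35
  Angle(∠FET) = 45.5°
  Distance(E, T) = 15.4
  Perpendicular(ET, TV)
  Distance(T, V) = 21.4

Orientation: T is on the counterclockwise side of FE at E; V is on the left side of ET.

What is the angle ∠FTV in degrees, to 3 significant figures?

20.1°

∠FET = 45.5°, so ET runs at -56.2° + (180° − 45.5°) = 78.3° from the x-axis; with |ET| = 15.4, T = E + 15.4·(cos 78.3°, sin 78.3°) = (22.6, -14.0). The perpendicularity gives TV at right angles to ET; with |TV| = 21.4 on the left of ET, V = T + 21.4·(-0.979, 0.203) = (1.64, -9.66). Then cos ∠FTV = TF·TV / (|TF||TV|), giving 20.1°.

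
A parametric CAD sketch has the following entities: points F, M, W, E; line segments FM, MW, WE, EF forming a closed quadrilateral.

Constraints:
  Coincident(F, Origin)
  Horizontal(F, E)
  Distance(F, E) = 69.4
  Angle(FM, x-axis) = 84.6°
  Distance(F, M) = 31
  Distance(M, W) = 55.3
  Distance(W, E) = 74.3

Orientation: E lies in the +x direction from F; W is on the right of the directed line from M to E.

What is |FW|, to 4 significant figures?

24.33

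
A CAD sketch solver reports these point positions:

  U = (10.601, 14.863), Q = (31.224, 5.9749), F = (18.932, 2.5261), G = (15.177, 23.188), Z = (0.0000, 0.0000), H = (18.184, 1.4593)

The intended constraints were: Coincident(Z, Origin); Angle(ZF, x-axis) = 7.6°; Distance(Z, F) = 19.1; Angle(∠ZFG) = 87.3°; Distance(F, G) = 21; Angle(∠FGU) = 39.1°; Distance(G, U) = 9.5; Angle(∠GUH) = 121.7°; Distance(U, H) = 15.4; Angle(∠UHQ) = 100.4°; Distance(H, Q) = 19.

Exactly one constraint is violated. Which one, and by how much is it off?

Distance(H, Q) = 19 — off by 5.20.

Z = (0.00, 0.00) ✓; ZF at 7.600° ✓; |ZF| = 19.10 ✓; ∠ZFG = 87.30° ✓; |FG| = 21.00 ✓; ∠FGU = 39.10° ✓; |GU| = 9.500 ✓; ∠GUH = 121.7° ✓; |UH| = 15.40 ✓; ∠UHQ = 100.4° ✓; |HQ| = 13.80 ✗.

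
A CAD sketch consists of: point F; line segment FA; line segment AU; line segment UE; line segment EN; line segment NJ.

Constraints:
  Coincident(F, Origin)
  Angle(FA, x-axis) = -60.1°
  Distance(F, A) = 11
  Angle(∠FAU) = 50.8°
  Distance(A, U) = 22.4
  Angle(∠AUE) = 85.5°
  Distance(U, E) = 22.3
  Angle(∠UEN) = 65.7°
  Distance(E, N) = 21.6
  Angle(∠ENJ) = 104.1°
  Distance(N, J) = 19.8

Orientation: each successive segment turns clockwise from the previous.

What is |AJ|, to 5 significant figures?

9.9596

∠UEN = 65.7° gives EN at -38.100° from the x-axis; with |EN| = 21.6, N = (5.6949, 2.4124). ∠ENJ = 104.1° gives NJ at -114.00° from the x-axis; with |NJ| = 19.8, J = (-2.3585, -15.676). Then |AJ| = |J − A| = 9.9596.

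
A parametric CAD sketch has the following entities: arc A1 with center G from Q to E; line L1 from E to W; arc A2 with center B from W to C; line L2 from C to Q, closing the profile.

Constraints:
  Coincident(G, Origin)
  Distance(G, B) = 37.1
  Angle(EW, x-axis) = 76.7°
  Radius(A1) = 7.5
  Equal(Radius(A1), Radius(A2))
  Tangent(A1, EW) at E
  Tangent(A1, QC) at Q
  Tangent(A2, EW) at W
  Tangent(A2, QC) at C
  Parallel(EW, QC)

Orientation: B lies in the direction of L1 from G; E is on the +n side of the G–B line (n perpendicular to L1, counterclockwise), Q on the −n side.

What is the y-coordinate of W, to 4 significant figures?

37.83

The slot axis is L1's direction at 76.7°, so u = (cos 76.7°, sin 76.7°) = (0.2300, 0.9732) and n = (−sin 76.7°, cos 76.7°) = (-0.9732, 0.2300). G is at the origin and B lies 37.1 along u from G, so B = 37.1·u = (8.535, 36.10). Tangency of A1 to both parallel lines with radius 7.5 puts E and Q at G ± 7.5·n: E = (-7.299, 1.725), Q = (7.299, -1.725). Equal radii place W and C the same way about B: W = B + 7.5·n = (1.236, 37.83), C = B − 7.5·n = (15.83, 34.38). So W.y = 37.83.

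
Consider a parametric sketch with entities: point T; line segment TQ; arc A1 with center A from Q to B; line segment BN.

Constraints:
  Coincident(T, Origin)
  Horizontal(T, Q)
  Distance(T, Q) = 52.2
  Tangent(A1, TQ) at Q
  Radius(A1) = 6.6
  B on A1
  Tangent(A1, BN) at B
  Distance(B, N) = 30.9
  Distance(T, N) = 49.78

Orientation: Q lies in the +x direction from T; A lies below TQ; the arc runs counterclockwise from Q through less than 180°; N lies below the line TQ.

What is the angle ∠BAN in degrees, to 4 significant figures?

77.94°

Checks: |AB| = 6.600 ✓; ∠(AB, BN) = 90.00° ✓; |BN| = 30.90 ✓; |TN| = 49.78 ✓.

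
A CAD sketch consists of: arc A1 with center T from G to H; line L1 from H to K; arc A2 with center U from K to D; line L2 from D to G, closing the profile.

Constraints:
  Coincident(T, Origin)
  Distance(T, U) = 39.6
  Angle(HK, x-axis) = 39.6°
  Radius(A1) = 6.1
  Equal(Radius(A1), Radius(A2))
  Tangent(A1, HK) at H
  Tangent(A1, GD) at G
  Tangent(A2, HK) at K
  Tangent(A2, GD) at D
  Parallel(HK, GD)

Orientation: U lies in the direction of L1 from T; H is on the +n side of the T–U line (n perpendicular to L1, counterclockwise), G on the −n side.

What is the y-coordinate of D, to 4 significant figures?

20.54

Tangency of A1 to both parallel lines with radius 6.1 puts H and G at T ± 6.1·n: H = (-3.888, 4.700), G = (3.888, -4.700). Equal radii place K and D the same way about U: K = U + 6.1·n = (26.62, 29.94), D = U − 6.1·n = (34.40, 20.54). So D.y = 20.54.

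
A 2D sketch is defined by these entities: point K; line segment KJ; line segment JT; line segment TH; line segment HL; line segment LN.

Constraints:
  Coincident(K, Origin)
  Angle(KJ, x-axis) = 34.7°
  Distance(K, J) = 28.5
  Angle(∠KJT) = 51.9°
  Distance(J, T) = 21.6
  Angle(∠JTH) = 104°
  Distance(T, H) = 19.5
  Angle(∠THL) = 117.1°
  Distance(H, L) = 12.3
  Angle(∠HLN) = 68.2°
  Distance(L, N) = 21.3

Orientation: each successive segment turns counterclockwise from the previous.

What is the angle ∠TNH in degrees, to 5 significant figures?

67.162°

∠THL = 117.1° gives HL at -58.300° from the x-axis; with |HL| = 12.3, L = (-0.84113, -4.5328). ∠HLN = 68.2° gives LN at 53.500° from the x-axis; with |LN| = 21.3, N = (11.829, 12.589). Then cos ∠TNH = NT·NH / (|NT||NH|), giving 67.162°.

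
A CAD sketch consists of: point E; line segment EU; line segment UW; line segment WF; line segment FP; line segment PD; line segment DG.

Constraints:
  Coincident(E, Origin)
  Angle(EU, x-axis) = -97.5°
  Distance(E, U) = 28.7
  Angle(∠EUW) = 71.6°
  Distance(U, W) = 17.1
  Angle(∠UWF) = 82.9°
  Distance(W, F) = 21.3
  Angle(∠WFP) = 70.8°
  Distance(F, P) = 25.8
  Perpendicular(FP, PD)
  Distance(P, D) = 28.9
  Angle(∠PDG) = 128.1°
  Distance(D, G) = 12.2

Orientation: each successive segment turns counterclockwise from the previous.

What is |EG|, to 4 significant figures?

46.46

E is at the origin; EU runs at -97.5° with length 28.7, so U = (-3.746, -28.45). ∠EUW = 71.6° gives UW at 10.90° from the x-axis; with |UW| = 17.1, W = (13.05, -25.22). ∠UWF = 82.9° gives WF at 108.0° from the x-axis; with |WF| = 21.3, F = (6.463, -4.963). ∠WFP = 70.8° gives FP at -142.8° from the x-axis; with |FP| = 25.8, P = (-14.09, -20.56). The perpendicularity gives PD at right angles to FP, so PD runs at -52.80°; with |PD| = 28.9, D = (3.386, -43.58). ∠PDG = 128.1° gives DG at -0.9000° from the x-axis; with |DG| = 12.2, G = (15.58, -43.77). Then |EG| = |G − E| = 46.46.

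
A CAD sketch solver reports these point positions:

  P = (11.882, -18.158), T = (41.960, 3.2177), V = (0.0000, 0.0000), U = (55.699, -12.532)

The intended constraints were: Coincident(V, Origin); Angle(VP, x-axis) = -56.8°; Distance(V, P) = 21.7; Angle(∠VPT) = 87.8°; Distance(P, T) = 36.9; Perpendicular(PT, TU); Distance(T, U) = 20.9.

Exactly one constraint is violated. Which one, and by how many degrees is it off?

Perpendicular(PT, TU) — off by 5.70°.

V = (0.00, 0.00) ✓; VP at -56.80° ✓; |VP| = 21.70 ✓; ∠VPT = 87.80° ✓; |PT| = 36.90 ✓; ∠(PT, TU) = 84.30° ✗; |TU| = 20.90 ✓.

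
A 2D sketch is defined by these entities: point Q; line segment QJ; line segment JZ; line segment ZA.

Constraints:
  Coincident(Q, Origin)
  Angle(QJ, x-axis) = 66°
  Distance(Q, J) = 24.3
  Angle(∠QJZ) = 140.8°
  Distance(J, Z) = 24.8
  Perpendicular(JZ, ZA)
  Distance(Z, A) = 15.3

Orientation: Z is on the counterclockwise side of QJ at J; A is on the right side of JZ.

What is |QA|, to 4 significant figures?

53.33

Q is at the origin; QJ runs at 66.0° with length 24.3, so J = 24.3·(cos 66.0°, sin 66.0°) = (9.884, 22.20). ∠QJZ = 140.8°, so JZ runs at 66.0° + (180° − 140.8°) = 105.2° from the x-axis; with |JZ| = 24.8, Z = J + 24.8·(cos 105.2°, sin 105.2°) = (3.381, 46.13). The perpendicularity gives ZA at right angles to JZ; with |ZA| = 15.3 on the right of JZ, A = Z + 15.3·(0.9650, 0.2622) = (18.15, 50.14). Then |QA| = |A − Q| = 53.33.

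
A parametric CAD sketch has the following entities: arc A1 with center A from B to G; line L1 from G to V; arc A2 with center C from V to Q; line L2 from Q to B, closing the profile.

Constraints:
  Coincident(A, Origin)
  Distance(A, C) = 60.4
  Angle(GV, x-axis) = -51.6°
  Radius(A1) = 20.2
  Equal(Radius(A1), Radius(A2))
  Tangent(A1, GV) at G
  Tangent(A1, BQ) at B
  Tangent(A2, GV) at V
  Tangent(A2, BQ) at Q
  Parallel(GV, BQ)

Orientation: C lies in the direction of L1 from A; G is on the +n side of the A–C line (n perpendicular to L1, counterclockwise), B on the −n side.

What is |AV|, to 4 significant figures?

63.69

The slot axis is L1's direction at -51.6°, so u = (cos -51.6°, sin -51.6°) = (0.6211, -0.7837) and n = (−sin -51.6°, cos -51.6°) = (0.7837, 0.6211). A is at the origin and C lies 60.4 along u from A, so C = 60.4·u = (37.52, -47.34). Tangency of A1 to both parallel lines with radius 20.2 puts G and B at A ± 20.2·n: G = (15.83, 12.55), B = (-15.83, -12.55). Equal radii place V and Q the same way about C: V = C + 20.2·n = (53.35, -34.79), Q = C − 20.2·n = (21.69, -59.88). Then |AV| = |V − A| = 63.69.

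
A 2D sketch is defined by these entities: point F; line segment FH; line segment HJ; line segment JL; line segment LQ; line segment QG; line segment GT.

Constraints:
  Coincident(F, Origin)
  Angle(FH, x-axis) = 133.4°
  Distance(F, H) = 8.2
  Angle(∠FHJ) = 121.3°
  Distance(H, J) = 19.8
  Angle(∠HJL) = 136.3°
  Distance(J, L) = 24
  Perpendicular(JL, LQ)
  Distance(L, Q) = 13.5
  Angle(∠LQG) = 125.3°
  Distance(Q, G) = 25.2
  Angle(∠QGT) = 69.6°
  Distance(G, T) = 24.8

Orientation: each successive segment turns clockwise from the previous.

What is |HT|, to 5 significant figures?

14.871

F is at the origin; FH runs at 133.4° with length 8.2, so H = (-5.6341, 5.9579). ∠FHJ = 121.3° gives HJ at 74.700° from the x-axis; with |HJ| = 19.8, J = (-0.40943, 25.056). ∠HJL = 136.3° gives JL at 31.000° from the x-axis; with |JL| = 24.0, L = (20.163, 37.417). JL is perpendicular to LQ, so LQ runs at -59.000°; with |LQ| = 13.5, Q = (27.116, 25.845). ∠LQG = 125.3° gives QG at -113.70° from the x-axis; with |QG| = 25.2, G = (16.987, 2.7706). ∠QGT = 69.6° gives GT at 135.90° from the x-axis; with |GT| = 24.8, T = (-0.82302, 20.029). Then |HT| = |T − H| = 14.871.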